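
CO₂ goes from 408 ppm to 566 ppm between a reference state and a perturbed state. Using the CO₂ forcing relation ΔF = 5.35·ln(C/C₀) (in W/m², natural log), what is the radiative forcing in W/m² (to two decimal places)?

CO₂: 5.35 × ln(566/408) = 5.35 × ln(1.38725) = 5.35 × 0.32732 = 1.7512 W/m².

ΔF = 1.75 W/m²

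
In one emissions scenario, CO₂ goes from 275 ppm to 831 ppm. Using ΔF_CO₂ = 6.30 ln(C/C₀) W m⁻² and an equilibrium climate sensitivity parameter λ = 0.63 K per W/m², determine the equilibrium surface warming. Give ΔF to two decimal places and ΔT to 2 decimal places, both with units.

CO₂: 6.30 × ln(831/275) = 6.30 × ln(3.02182) = 6.30 × 1.10586 = 6.9669 W/m².
ΔT = λ ΔF = 0.63 × 6.97 = 4.3911 K.

ΔF = 6.97 W/m²; ΔT = 4.39 K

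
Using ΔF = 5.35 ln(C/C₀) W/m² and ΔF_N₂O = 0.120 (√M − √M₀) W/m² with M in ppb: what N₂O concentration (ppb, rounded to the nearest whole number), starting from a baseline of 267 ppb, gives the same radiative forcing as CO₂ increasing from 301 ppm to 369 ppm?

CO₂ forcing: 5.35 × ln(369/301) = 5.35 × 0.203686 = 1.08972 W/m².
Set 0.120(√M − √267) = 1.08972: √M = 1.08972/0.120 + √267 = 9.0810 + 16.3401 = 25.4211.
M = (25.4211)² = 646.23 ppb.

M ≈ 646 ppb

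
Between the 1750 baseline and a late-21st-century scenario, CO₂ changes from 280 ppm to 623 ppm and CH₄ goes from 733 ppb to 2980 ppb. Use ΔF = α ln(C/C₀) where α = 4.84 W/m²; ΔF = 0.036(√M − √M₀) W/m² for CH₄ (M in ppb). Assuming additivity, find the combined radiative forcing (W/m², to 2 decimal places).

ΔF = 4.86 W/m²

CO₂: 4.84 × ln(623/280) = 4.84 × ln(2.22500) = 4.84 × 0.79976 = 3.8708 W/m².
CH₄: 0.036 × (√2980 − √733) = 0.036 × (54.5894 − 27.0740) = 0.036 × 27.5154 = 0.9906 W/m².
Total ΔF = 3.8708 + 0.9906 = 4.8614 W/m².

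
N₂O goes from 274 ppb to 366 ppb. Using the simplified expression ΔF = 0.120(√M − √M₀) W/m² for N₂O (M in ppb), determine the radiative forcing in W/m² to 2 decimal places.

N₂O: 0.120 × (√366 − √274) = 0.120 × (19.1311 − 16.5529) = 0.120 × 2.5782 = 0.3094 W/m².

ΔF = 0.31 W/m²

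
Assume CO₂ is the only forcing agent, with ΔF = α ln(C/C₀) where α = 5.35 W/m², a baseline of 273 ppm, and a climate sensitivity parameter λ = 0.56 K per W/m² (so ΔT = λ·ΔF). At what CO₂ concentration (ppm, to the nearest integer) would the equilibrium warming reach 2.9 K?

C ≈ 719 ppm

Required forcing: ΔF = ΔT/λ = 2.9/0.56 = 5.1786 W/m².
Then ln(C/273) = ΔF/5.35 = 5.1786/5.35 = 0.96796.
So C = 273 × e^0.96796 = 273 × 2.63257 = 718.69 ppm.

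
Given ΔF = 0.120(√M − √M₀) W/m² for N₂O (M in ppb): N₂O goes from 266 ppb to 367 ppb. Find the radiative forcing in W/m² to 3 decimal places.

N₂O: 0.120 × (√367 − √266) = 0.120 × (19.1572 − 16.3095) = 0.120 × 2.8477 = 0.3417 W/m².

ΔF = 0.342 W/m²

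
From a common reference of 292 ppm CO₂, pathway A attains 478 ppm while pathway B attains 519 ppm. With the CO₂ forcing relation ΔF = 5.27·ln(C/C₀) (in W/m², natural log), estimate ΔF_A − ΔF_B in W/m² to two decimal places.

ΔF_A − ΔF_B = -0.43 W/m²

ΔF_A = 5.27 ln(478/292) = 5.27 × 0.49286 = 2.5974 W/m².
ΔF_B = 5.27 ln(519/292) = 5.27 × 0.57515 = 3.0310 W/m².
Difference: 2.5974 − 3.0310 = -0.4336 W/m².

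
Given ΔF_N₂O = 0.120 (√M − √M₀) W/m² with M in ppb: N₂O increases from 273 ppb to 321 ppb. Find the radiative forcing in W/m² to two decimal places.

ΔF = 0.17 W/m²

N₂O: 0.120 × (√321 − √273) = 0.120 × (17.9165 − 16.5227) = 0.120 × 1.3938 = 0.1673 W/m².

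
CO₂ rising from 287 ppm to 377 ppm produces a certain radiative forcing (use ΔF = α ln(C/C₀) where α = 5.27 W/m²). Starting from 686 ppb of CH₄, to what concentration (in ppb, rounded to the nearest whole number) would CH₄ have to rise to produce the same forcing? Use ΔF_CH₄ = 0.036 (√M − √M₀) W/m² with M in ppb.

CO₂ forcing: 5.27 × ln(377/287) = 5.27 × 0.272763 = 1.43746 W/m².
Set 0.036(√M − √686) = 1.43746: √M = 1.43746/0.036 + √686 = 39.9294 + 26.1916 = 66.1210.
M = (66.1210)² = 4371.99 ppb.

M ≈ 4372 ppb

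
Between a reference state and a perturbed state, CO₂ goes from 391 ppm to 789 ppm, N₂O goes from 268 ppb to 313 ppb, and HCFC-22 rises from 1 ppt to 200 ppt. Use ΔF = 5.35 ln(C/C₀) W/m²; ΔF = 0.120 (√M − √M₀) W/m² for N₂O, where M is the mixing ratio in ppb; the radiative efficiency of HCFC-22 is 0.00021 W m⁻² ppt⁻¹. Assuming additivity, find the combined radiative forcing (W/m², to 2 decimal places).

ΔF = 3.96 W/m²

CO₂: 5.35 × ln(789/391) = 5.35 × ln(2.01790) = 5.35 × 0.70206 = 3.7560 W/m².
N₂O: 0.120 × (√313 − √268) = 0.120 × (17.6918 − 16.3707) = 0.120 × 1.3211 = 0.1585 W/m².
HCFC-22: ΔF = 0.00021 × (200 − 1) = 0.00021 × 199 = 0.0418 W/m².
Total ΔF = 3.7560 + 0.1585 + 0.0418 = 3.9563 W/m².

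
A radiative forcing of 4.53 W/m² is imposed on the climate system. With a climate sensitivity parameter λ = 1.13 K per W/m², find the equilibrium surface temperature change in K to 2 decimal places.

ΔT = λ ΔF = 1.13 × 4.53 = 5.1189 K.

ΔT = 5.12 K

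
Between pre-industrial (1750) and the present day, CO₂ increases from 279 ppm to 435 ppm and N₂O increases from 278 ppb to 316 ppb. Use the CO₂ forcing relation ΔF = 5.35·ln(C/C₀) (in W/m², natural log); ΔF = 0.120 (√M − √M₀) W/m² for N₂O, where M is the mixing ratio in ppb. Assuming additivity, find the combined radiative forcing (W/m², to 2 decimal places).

CO₂: 5.35 × ln(435/279) = 5.35 × ln(1.55914) = 5.35 × 0.44413 = 2.3761 W/m².
N₂O: 0.120 × (√316 − √278) = 0.120 × (17.7764 − 16.6733) = 0.120 × 1.1031 = 0.1324 W/m².
Total ΔF = 2.3761 + 0.1324 = 2.5085 W/m².

ΔF = 2.51 W/m²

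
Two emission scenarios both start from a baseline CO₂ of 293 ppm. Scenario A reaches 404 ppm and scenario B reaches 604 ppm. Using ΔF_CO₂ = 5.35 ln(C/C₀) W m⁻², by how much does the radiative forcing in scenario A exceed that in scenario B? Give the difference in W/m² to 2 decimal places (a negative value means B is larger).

ΔF_A = 5.35 ln(404/293) = 5.35 × 0.32124 = 1.7186 W/m².
ΔF_B = 5.35 ln(604/293) = 5.35 × 0.72340 = 3.8702 W/m².
Difference: 1.7186 − 3.8702 = -2.1516 W/m².

ΔF_A − ΔF_B = -2.15 W/m²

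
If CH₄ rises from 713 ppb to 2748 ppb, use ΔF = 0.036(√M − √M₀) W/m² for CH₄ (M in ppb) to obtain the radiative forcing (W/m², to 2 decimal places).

ΔF = 0.93 W/m²

CH₄: 0.036 × (√2748 − √713) = 0.036 × (52.4214 − 26.7021) = 0.036 × 25.7193 = 0.9259 W/m².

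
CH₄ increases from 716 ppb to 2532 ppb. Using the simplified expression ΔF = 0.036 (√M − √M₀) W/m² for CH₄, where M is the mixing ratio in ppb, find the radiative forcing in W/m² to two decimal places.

ΔF = 0.85 W/m²

CH₄: 0.036 × (√2532 − √716) = 0.036 × (50.3190 − 26.7582) = 0.036 × 23.5608 = 0.8482 W/m².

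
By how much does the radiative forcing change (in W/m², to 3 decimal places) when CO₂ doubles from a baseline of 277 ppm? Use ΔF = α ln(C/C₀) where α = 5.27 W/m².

ΔF = 5.27 × ln(2) = 5.27 × 0.69315 = 3.6529 W/m².

ΔF = 3.653 W/m²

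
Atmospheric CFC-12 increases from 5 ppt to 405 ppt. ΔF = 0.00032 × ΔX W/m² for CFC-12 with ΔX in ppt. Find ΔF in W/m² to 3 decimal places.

CFC-12: ΔF = 0.00032 × (405 − 5) = 0.00032 × 400 = 0.1280 W/m².

ΔF = 0.128 W/m²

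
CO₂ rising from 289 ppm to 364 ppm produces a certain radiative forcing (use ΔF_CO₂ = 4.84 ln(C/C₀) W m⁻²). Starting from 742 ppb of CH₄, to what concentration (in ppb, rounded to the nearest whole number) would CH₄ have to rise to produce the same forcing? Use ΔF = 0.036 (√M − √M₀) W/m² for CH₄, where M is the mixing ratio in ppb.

M ≈ 3394 ppb

CO₂ forcing: 4.84 × ln(364/289) = 4.84 × 0.230727 = 1.11672 W/m².
Set 0.036(√M − √742) = 1.11672: √M = 1.11672/0.036 + √742 = 31.0200 + 27.2397 = 58.2597.
M = (58.2597)² = 3394.19 ppb.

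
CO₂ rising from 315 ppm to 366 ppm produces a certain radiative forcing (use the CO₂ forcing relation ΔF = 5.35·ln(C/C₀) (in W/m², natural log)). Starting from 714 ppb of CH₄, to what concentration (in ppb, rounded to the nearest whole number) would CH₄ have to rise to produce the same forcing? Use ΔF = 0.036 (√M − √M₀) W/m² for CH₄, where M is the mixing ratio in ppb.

CO₂ forcing: 5.35 × ln(366/315) = 5.35 × 0.150061 = 0.80283 W/m².
Set 0.036(√M − √714) = 0.80283: √M = 0.80283/0.036 + √714 = 22.3008 + 26.7208 = 49.0216.
M = (49.0216)² = 2403.12 ppb.

M ≈ 2403 ppb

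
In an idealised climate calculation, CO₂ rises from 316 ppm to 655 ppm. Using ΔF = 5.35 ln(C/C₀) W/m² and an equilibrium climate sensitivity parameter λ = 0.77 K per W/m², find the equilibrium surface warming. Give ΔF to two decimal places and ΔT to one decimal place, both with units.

ΔF = 3.90 W/m²; ΔT = 3.0 K

CO₂: 5.35 × ln(655/316) = 5.35 × ln(2.07278) = 5.35 × 0.72889 = 3.8996 W/m².
ΔT = λ ΔF = 0.77 × 3.90 = 3.0030 K.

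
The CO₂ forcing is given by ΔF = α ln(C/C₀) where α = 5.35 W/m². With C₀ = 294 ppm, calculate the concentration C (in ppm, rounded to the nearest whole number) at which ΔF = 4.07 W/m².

Set 5.35 ln(C/294) = 4.07, so ln(C/294) = 4.07/5.35 = 0.76075.
Then C/294 = e^0.76075 = 2.13988, giving C = 294 × 2.13988 = 629.12 ppm.

C ≈ 629 ppm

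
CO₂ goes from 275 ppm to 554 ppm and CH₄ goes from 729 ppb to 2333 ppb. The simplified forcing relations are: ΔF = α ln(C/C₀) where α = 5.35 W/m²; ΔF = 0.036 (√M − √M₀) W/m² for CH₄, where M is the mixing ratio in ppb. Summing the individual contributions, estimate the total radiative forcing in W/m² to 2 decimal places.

ΔF = 4.51 W/m²

CO₂: 5.35 × ln(554/275) = 5.35 × ln(2.01455) = 5.35 × 0.70040 = 3.7471 W/m².
CH₄: 0.036 × (√2333 − √729) = 0.036 × (48.3011 − 27.0000) = 0.036 × 21.3011 = 0.7668 W/m².
Total ΔF = 3.7471 + 0.7668 = 4.5139 W/m².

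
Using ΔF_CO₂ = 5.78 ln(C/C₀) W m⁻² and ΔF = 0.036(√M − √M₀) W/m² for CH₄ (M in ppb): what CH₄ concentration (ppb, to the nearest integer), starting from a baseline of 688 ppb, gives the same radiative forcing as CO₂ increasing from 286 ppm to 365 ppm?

M ≈ 4276 ppb

CO₂ forcing: 5.78 × ln(365/286) = 5.78 × 0.243906 = 1.40978 W/m².
Set 0.036(√M − √688) = 1.40978: √M = 1.40978/0.036 + √688 = 39.1606 + 26.2298 = 65.3904.
M = (65.3904)² = 4275.90 ppb.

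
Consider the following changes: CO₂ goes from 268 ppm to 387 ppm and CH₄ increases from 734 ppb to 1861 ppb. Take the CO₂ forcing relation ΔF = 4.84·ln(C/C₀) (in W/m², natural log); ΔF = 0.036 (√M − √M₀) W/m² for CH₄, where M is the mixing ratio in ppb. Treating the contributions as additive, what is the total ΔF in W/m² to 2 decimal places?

ΔF = 2.36 W/m²

CO₂: 4.84 × ln(387/268) = 4.84 × ln(1.44403) = 4.84 × 0.36744 = 1.7784 W/m².
CH₄: 0.036 × (√1861 − √734) = 0.036 × (43.1393 − 27.0924) = 0.036 × 16.0469 = 0.5777 W/m².
Total ΔF = 1.7784 + 0.5777 = 2.3561 W/m².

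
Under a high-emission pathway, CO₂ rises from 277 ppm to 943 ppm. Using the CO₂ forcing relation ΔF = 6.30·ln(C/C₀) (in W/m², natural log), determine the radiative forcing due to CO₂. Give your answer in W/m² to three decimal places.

ΔF = 7.718 W/m²

CO₂: 6.30 × ln(943/277) = 6.30 × ln(3.40433) = 6.30 × 1.22505 = 7.7178 W/m².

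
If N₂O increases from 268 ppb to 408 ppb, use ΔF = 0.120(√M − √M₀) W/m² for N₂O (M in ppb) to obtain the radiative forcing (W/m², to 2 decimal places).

ΔF = 0.46 W/m²

N₂O: 0.120 × (√408 − √268) = 0.120 × (20.1990 − 16.3707) = 0.120 × 3.8283 = 0.4594 W/m².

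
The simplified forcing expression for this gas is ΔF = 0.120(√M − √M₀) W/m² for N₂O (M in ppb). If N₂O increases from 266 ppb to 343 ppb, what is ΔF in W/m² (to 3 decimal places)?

N₂O: 0.120 × (√343 − √266) = 0.120 × (18.5203 − 16.3095) = 0.120 × 2.2108 = 0.2653 W/m².

ΔF = 0.265 W/m²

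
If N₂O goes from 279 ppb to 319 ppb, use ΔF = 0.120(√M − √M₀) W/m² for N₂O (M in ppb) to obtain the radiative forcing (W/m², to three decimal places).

ΔF = 0.139 W/m²

N₂O: 0.120 × (√319 − √279) = 0.120 × (17.8606 − 16.7033) = 0.120 × 1.1573 = 0.1389 W/m².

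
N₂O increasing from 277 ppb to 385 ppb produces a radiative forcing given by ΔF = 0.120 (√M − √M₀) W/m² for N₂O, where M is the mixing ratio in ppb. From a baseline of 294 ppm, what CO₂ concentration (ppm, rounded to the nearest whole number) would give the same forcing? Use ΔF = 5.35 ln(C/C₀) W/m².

N₂O forcing: 0.120 × (√385 − √277) = 0.120 × (19.6214 − 16.6433) = 0.120 × 2.9781 = 0.35737 W/m².
Set 5.35 ln(C/294) = 0.35737: ln(C/294) = 0.35737/5.35 = 0.06680, so C = 294 × e^0.06680 = 294 × 1.06908 = 314.31 ppm.

C ≈ 314 ppm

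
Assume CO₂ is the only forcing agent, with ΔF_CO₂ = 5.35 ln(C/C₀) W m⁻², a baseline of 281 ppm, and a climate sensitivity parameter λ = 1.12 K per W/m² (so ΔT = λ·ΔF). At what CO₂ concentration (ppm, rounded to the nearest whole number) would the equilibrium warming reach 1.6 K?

Required forcing: ΔF = ΔT/λ = 1.6/1.12 = 1.4286 W/m².
Then ln(C/281) = ΔF/5.35 = 1.4286/5.35 = 0.26703.
So C = 281 × e^0.26703 = 281 × 1.30608 = 367.01 ppm.

C ≈ 367 ppm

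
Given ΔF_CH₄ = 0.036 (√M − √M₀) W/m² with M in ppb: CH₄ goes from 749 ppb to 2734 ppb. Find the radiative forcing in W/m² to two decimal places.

CH₄: 0.036 × (√2734 − √749) = 0.036 × (52.2877 − 27.3679) = 0.036 × 24.9198 = 0.8971 W/m².

ΔF = 0.90 W/m²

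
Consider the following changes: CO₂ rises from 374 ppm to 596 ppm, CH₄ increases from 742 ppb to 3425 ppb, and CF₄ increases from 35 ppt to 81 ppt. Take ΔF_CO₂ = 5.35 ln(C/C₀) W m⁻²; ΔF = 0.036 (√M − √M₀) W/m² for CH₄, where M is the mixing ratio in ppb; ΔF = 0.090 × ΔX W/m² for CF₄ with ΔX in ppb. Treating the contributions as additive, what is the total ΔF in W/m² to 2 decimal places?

ΔF = 3.62 W/m²

CO₂: 5.35 × ln(596/374) = 5.35 × ln(1.59358) = 5.35 × 0.46598 = 2.4930 W/m².
CH₄: 0.036 × (√3425 − √742) = 0.036 × (58.5235 − 27.2397) = 0.036 × 31.2838 = 1.1262 W/m².
CF₄: Δ = 81 − 35 = 46 ppt = 0.046 ppb; ΔF = 0.090 × 0.046 = 0.0041 W/m².
Total ΔF = 2.4930 + 1.1262 + 0.0041 = 3.6233 W/m².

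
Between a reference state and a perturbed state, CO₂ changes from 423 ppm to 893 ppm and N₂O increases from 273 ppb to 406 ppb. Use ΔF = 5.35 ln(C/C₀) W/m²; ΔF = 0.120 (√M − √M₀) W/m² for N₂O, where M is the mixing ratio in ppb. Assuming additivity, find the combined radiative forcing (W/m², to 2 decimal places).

ΔF = 4.43 W/m²

CO₂: 5.35 × ln(893/423) = 5.35 × ln(2.11111) = 5.35 × 0.74721 = 3.9976 W/m².
N₂O: 0.120 × (√406 − √273) = 0.120 × (20.1494 − 16.5227) = 0.120 × 3.6267 = 0.4352 W/m².
Total ΔF = 3.9976 + 0.4352 = 4.4328 W/m².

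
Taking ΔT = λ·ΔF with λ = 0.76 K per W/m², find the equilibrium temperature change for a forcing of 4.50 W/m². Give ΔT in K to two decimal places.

ΔT = 3.42 K

ΔT = λ ΔF = 0.76 × 4.50 = 3.4200 K.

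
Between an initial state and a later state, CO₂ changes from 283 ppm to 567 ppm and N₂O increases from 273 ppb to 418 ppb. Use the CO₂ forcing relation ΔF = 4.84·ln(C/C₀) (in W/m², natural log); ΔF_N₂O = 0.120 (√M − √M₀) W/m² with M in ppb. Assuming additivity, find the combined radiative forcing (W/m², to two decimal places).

ΔF = 3.83 W/m²

CO₂: 4.84 × ln(567/283) = 4.84 × ln(2.00353) = 4.84 × 0.69491 = 3.3634 W/m².
N₂O: 0.120 × (√418 − √273) = 0.120 × (20.4450 − 16.5227) = 0.120 × 3.9223 = 0.4707 W/m².
Total ΔF = 3.3634 + 0.4707 = 3.8341 W/m².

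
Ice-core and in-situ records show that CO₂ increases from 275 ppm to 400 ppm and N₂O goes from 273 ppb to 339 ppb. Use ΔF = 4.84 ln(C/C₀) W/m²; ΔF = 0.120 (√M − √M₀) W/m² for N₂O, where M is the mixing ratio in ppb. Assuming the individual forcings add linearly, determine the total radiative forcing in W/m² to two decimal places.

ΔF = 2.04 W/m²

CO₂: 4.84 × ln(400/275) = 4.84 × ln(1.45455) = 4.84 × 0.37470 = 1.8135 W/m².
N₂O: 0.120 × (√339 − √273) = 0.120 × (18.4120 − 16.5227) = 0.120 × 1.8893 = 0.2267 W/m².
Total ΔF = 1.8135 + 0.2267 = 2.0402 W/m².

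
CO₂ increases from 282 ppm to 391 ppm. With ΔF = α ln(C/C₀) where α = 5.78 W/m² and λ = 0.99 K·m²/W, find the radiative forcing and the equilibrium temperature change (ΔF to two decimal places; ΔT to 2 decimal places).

CO₂: 5.78 × ln(391/282) = 5.78 × ln(1.38652) = 5.78 × 0.32680 = 1.8889 W/m².
ΔT = λ ΔF = 0.99 × 1.89 = 1.8711 K.

ΔF = 1.89 W/m²; ΔT = 1.87 K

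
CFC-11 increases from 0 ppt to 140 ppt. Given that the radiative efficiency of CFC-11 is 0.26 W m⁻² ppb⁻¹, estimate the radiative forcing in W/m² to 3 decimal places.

ΔF = 0.036 W/m²

CFC-11: Δ = 140 − 0 = 140 ppt = 0.140 ppb; ΔF = 0.26 × 0.140 = 0.0364 W/m².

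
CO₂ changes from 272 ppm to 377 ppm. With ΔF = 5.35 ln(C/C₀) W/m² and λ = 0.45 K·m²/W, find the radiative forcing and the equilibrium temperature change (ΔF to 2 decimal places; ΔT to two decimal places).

CO₂: 5.35 × ln(377/272) = 5.35 × ln(1.38603) = 5.35 × 0.32644 = 1.7465 W/m².
ΔT = λ ΔF = 0.45 × 1.75 = 0.7875 K.

ΔF = 1.75 W/m²; ΔT = 0.79 K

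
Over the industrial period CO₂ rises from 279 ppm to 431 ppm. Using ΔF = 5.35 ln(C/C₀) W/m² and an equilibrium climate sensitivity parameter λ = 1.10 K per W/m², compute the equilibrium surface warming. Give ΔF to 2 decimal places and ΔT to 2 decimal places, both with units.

ΔF = 2.33 W/m²; ΔT = 2.56 K

CO₂: 5.35 × ln(431/279) = 5.35 × ln(1.54480) = 5.35 × 0.43489 = 2.3267 W/m².
ΔT = λ ΔF = 1.10 × 2.33 = 2.5630 K.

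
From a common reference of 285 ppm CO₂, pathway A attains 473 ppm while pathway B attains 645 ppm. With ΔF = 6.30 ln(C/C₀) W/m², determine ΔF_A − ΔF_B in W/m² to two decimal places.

ΔF_A − ΔF_B = -1.95 W/m²

ΔF_A = 6.30 ln(473/285) = 6.30 × 0.50661 = 3.1916 W/m².
ΔF_B = 6.30 ln(645/285) = 6.30 × 0.81676 = 5.1456 W/m².
Difference: 3.1916 − 5.1456 = -1.9540 W/m².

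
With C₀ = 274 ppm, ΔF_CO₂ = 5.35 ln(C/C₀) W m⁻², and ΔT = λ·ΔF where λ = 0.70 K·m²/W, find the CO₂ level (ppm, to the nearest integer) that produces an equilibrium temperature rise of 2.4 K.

C ≈ 520 ppm

Required forcing: ΔF = ΔT/λ = 2.4/0.70 = 3.4286 W/m².
Then ln(C/274) = ΔF/5.35 = 3.4286/5.35 = 0.64086.
So C = 274 × e^0.64086 = 274 × 1.89811 = 520.08 ppm.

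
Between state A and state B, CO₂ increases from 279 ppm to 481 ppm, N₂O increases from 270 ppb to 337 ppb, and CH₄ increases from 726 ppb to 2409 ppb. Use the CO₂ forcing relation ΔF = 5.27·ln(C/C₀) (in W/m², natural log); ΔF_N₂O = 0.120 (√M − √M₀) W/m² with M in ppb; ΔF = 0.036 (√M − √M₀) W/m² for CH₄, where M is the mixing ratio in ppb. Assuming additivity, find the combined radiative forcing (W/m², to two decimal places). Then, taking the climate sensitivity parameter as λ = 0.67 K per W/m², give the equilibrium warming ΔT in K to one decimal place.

CO₂: 5.27 × ln(481/279) = 5.27 × ln(1.72401) = 5.27 × 0.54465 = 2.8703 W/m².
N₂O: 0.120 × (√337 − √270) = 0.120 × (18.3576 − 16.4317) = 0.120 × 1.9259 = 0.2311 W/m².
CH₄: 0.036 × (√2409 − √726) = 0.036 × (49.0816 − 26.9444) = 0.036 × 22.1372 = 0.7969 W/m².
Total ΔF = 2.8703 + 0.2311 + 0.7969 = 3.8983 W/m².
ΔT = λ ΔF = 0.67 × 3.90 = 2.6130 K.

ΔF = 3.90 W/m²; ΔT = 2.6 K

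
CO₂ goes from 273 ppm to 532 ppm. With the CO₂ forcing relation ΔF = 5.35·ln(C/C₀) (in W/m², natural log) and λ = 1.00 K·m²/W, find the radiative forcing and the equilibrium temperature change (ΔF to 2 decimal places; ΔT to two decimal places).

CO₂: 5.35 × ln(532/273) = 5.35 × ln(1.94872) = 5.35 × 0.66717 = 3.5694 W/m².
ΔT = λ ΔF = 1.00 × 3.57 = 3.5700 K.

ΔF = 3.57 W/m²; ΔT = 3.57 K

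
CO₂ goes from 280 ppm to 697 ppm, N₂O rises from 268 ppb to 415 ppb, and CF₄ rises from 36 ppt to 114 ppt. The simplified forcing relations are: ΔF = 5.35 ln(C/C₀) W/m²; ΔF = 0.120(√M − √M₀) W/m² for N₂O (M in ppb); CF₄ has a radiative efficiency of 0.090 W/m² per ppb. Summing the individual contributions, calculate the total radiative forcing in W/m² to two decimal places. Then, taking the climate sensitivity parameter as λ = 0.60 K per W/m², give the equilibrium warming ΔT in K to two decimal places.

ΔF = 5.37 W/m²; ΔT = 3.22 K

CO₂: 5.35 × ln(697/280) = 5.35 × ln(2.48929) = 5.35 × 0.91200 = 4.8792 W/m².
N₂O: 0.120 × (√415 − √268) = 0.120 × (20.3715 − 16.3707) = 0.120 × 4.0008 = 0.4801 W/m².
CF₄: Δ = 114 − 36 = 78 ppt = 0.078 ppb; ΔF = 0.090 × 0.078 = 0.0070 W/m².
Total ΔF = 4.8792 + 0.4801 + 0.0070 = 5.3663 W/m².
ΔT = λ ΔF = 0.60 × 5.37 = 3.2220 K.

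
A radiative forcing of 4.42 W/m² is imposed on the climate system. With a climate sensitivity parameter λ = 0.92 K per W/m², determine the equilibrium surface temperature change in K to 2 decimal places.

ΔT = λ ΔF = 0.92 × 4.42 = 4.0664 K.

ΔT = 4.07 K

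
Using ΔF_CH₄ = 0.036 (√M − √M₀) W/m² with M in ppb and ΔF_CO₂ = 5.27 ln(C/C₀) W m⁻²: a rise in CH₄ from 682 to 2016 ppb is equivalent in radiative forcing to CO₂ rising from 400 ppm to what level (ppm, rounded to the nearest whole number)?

CH₄ forcing: 0.036 × (√2016 − √682) = 0.036 × (44.8999 − 26.1151) = 0.036 × 18.7848 = 0.67625 W/m².
Set 5.27 ln(C/400) = 0.67625: ln(C/400) = 0.67625/5.27 = 0.12832, so C = 400 × e^0.12832 = 400 × 1.13692 = 454.77 ppm.

C ≈ 455 ppm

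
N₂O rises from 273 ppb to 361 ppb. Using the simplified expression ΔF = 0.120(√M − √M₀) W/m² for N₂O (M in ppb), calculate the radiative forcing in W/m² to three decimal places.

ΔF = 0.297 W/m²

N₂O: 0.120 × (√361 − √273) = 0.120 × (19.0000 − 16.5227) = 0.120 × 2.4773 = 0.2973 W/m².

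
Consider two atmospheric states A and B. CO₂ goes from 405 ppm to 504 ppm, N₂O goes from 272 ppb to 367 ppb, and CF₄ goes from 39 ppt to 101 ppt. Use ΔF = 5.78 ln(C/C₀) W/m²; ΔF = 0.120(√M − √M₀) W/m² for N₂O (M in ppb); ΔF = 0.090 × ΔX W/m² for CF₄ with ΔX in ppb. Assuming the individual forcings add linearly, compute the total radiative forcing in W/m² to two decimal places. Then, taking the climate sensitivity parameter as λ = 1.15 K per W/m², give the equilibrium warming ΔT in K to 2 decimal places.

ΔF = 1.59 W/m²; ΔT = 1.83 K

CO₂: 5.78 × ln(504/405) = 5.78 × ln(1.24444) = 5.78 × 0.21869 = 1.2640 W/m².
N₂O: 0.120 × (√367 − √272) = 0.120 × (19.1572 − 16.4924) = 0.120 × 2.6648 = 0.3198 W/m².
CF₄: Δ = 101 − 39 = 62 ppt = 0.062 ppb; ΔF = 0.090 × 0.062 = 0.0056 W/m².
Total ΔF = 1.2640 + 0.3198 + 0.0056 = 1.5894 W/m².
ΔT = λ ΔF = 1.15 × 1.59 = 1.8285 K.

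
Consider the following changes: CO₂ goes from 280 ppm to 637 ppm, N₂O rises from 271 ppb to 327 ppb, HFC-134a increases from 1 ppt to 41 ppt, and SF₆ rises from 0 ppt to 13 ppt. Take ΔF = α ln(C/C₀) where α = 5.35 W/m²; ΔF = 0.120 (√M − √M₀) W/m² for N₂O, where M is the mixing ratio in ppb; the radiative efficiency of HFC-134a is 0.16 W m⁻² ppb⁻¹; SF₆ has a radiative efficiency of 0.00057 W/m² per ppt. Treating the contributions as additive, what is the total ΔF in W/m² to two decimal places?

ΔF = 4.61 W/m²

CO₂: 5.35 × ln(637/280) = 5.35 × ln(2.27500) = 5.35 × 0.82198 = 4.3976 W/m².
N₂O: 0.120 × (√327 − √271) = 0.120 × (18.0831 − 16.4621) = 0.120 × 1.6210 = 0.1945 W/m².
HFC-134a: Δ = 41 − 1 = 40 ppt = 0.040 ppb; ΔF = 0.16 × 0.040 = 0.0064 W/m².
SF₆: ΔF = 0.00057 × (13 − 0) = 0.00057 × 13 = 0.0074 W/m².
Total ΔF = 4.3976 + 0.1945 + 0.0064 + 0.0074 = 4.6059 W/m².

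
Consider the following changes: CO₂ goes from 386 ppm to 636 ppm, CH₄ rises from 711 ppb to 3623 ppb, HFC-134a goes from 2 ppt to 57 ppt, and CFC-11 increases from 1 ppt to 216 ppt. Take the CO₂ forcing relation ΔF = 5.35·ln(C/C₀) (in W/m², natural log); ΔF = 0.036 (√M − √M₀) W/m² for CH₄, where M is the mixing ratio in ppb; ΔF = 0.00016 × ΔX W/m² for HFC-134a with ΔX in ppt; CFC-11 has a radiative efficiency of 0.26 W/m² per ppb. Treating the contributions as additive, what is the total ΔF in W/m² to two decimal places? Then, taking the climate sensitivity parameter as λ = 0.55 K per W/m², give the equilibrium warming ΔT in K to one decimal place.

CO₂: 5.35 × ln(636/386) = 5.35 × ln(1.64767) = 5.35 × 0.49936 = 2.6716 W/m².
CH₄: 0.036 × (√3623 − √711) = 0.036 × (60.1914 − 26.6646) = 0.036 × 33.5268 = 1.2070 W/m².
HFC-134a: ΔF = 0.00016 × (57 − 2) = 0.00016 × 55 = 0.0088 W/m².
CFC-11: Δ = 216 − 1 = 215 ppt = 0.215 ppb; ΔF = 0.26 × 0.215 = 0.0559 W/m².
Total ΔF = 2.6716 + 1.2070 + 0.0088 + 0.0559 = 3.9433 W/m².
ΔT = λ ΔF = 0.55 × 3.94 = 2.1670 K.

ΔF = 3.94 W/m²; ΔT = 2.2 K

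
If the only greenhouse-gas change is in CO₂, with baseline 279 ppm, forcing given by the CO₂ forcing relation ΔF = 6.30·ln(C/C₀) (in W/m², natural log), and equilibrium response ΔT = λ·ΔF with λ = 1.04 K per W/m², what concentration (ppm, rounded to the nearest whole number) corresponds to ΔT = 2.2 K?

Required forcing: ΔF = ΔT/λ = 2.2/1.04 = 2.1154 W/m².
Then ln(C/279) = ΔF/6.30 = 2.1154/6.30 = 0.33578.
So C = 279 × e^0.33578 = 279 × 1.39903 = 390.33 ppm.

C ≈ 390 ppm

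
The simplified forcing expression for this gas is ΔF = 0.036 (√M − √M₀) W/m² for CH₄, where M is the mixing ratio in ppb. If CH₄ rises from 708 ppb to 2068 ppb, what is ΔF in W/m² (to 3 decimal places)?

ΔF = 0.679 W/m²

CH₄: 0.036 × (√2068 − √708) = 0.036 × (45.4753 − 26.6083) = 0.036 × 18.8670 = 0.6792 W/m².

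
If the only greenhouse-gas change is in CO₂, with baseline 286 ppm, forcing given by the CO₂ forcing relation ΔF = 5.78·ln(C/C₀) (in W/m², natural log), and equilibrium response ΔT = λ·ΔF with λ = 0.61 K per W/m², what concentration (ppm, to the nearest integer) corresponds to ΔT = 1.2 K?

C ≈ 402 ppm

Required forcing: ΔF = ΔT/λ = 1.2/0.61 = 1.9672 W/m².
Then ln(C/286) = ΔF/5.78 = 1.9672/5.78 = 0.34035.
So C = 286 × e^0.34035 = 286 × 1.40544 = 401.96 ppm.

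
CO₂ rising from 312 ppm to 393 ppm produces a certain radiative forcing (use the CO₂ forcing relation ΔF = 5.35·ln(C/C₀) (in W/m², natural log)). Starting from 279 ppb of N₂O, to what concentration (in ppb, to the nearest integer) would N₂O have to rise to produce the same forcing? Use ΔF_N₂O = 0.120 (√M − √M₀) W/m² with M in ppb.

CO₂ forcing: 5.35 × ln(393/312) = 5.35 × 0.230806 = 1.23481 W/m².
Set 0.120(√M − √279) = 1.23481: √M = 1.23481/0.120 + √279 = 10.2901 + 16.7033 = 26.9934.
M = (26.9934)² = 728.64 ppb.

M ≈ 729 ppb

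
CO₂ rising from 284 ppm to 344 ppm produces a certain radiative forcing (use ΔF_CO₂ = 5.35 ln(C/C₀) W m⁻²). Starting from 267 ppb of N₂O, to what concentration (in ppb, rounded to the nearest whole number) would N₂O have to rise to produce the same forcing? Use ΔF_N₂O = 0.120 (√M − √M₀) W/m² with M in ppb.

M ≈ 619 ppb

CO₂ forcing: 5.35 × ln(344/284) = 5.35 × 0.191667 = 1.02542 W/m².
Set 0.120(√M − √267) = 1.02542: √M = 1.02542/0.120 + √267 = 8.5452 + 16.3401 = 24.8853.
M = (24.8853)² = 619.28 ppb.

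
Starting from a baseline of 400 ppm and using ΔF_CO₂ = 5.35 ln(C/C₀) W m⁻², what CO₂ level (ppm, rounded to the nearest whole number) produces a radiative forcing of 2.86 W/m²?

Set 5.35 ln(C/400) = 2.86, so ln(C/400) = 2.86/5.35 = 0.53458.
Then C/400 = e^0.53458 = 1.70673, giving C = 400 × 1.70673 = 682.69 ppm.

C ≈ 683 ppm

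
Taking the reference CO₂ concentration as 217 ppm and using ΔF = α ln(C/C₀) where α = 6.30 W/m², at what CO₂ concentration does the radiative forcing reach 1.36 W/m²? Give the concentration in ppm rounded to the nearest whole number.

Set 6.30 ln(C/217) = 1.36, so ln(C/217) = 1.36/6.30 = 0.21587.
Then C/217 = e^0.21587 = 1.24094, giving C = 217 × 1.24094 = 269.28 ppm.

C ≈ 269 ppm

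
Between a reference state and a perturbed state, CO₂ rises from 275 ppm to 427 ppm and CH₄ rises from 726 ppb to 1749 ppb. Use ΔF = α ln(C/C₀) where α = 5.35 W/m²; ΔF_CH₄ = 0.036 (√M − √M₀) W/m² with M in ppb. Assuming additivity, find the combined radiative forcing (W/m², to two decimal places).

CO₂: 5.35 × ln(427/275) = 5.35 × ln(1.55273) = 5.35 × 0.44001 = 2.3541 W/m².
CH₄: 0.036 × (√1749 − √726) = 0.036 × (41.8210 − 26.9444) = 0.036 × 14.8766 = 0.5356 W/m².
Total ΔF = 2.3541 + 0.5356 = 2.8897 W/m².

ΔF = 2.89 W/m²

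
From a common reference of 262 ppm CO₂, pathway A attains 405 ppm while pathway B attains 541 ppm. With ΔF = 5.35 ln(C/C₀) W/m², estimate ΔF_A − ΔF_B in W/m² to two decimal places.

ΔF_A = 5.35 ln(405/262) = 5.35 × 0.43554 = 2.3301 W/m².
ΔF_B = 5.35 ln(541/262) = 5.35 × 0.72507 = 3.8791 W/m².
Difference: 2.3301 − 3.8791 = -1.5490 W/m².
(Equivalently, ΔF_A − ΔF_B = 5.35 ln(405/541) = 5.35 × -0.28953 = -1.5490 W/m².)

ΔF_A − ΔF_B = -1.55 W/m²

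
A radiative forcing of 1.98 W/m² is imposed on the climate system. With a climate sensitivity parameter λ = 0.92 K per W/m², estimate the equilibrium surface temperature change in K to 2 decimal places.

ΔT = λ ΔF = 0.92 × 1.98 = 1.8216 K.

ΔT = 1.82 K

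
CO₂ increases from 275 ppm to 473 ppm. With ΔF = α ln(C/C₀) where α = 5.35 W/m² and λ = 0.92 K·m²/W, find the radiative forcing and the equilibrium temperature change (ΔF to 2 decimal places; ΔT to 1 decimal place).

ΔF = 2.90 W/m²; ΔT = 2.7 K

CO₂: 5.35 × ln(473/275) = 5.35 × ln(1.72000) = 5.35 × 0.54232 = 2.9014 W/m².
ΔT = λ ΔF = 0.92 × 2.90 = 2.6680 K.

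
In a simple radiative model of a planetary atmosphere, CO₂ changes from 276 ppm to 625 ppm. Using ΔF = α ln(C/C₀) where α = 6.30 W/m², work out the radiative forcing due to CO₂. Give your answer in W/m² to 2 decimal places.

CO₂ absorption bands are partially saturated, so forcing scales with the logarithm of the concentration ratio.
CO₂: 6.30 × ln(625/276) = 6.30 × ln(2.26449) = 6.30 × 0.81735 = 5.1493 W/m².

ΔF = 5.15 W/m²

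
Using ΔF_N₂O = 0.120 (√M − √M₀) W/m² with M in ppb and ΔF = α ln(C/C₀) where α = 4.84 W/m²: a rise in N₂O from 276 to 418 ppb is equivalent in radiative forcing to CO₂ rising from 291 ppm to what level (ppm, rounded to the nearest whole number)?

C ≈ 320 ppm

N₂O forcing: 0.120 × (√418 − √276) = 0.120 × (20.4450 − 16.6132) = 0.120 × 3.8318 = 0.45982 W/m².
Set 4.84 ln(C/291) = 0.45982: ln(C/291) = 0.45982/4.84 = 0.09500, so C = 291 × e^0.09500 = 291 × 1.09966 = 320.00 ppm.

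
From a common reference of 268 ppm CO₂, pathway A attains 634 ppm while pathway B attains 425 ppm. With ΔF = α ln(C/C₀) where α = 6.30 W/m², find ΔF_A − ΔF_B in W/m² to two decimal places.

ΔF_A = 6.30 ln(634/268) = 6.30 × 0.86106 = 5.4247 W/m².
ΔF_B = 6.30 ln(425/268) = 6.30 × 0.46110 = 2.9049 W/m².
Difference: 5.4247 − 2.9049 = 2.5198 W/m².

ΔF_A − ΔF_B = 2.52 W/m²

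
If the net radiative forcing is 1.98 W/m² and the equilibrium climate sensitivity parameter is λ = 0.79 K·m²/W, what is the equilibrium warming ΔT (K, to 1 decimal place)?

ΔT = λ ΔF = 0.79 × 1.98 = 1.5642 K.

ΔT = 1.6 K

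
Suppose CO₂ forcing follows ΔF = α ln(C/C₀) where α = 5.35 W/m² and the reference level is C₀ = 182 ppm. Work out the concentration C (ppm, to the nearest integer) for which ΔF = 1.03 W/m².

Set 5.35 ln(C/182) = 1.03, so ln(C/182) = 1.03/5.35 = 0.19252.
Then C/182 = e^0.19252 = 1.21230, giving C = 182 × 1.21230 = 220.64 ppm.

C ≈ 221 ppm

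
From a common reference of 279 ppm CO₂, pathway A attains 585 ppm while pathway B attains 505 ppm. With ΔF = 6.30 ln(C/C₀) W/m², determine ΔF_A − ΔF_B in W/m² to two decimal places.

ΔF_A − ΔF_B = 0.93 W/m²

ΔF_A = 6.30 ln(585/279) = 6.30 × 0.74040 = 4.6645 W/m².
ΔF_B = 6.30 ln(505/279) = 6.30 × 0.59335 = 3.7381 W/m².
Difference: 4.6645 − 3.7381 = 0.9264 W/m².
(Equivalently, ΔF_A − ΔF_B = 6.30 ln(585/505) = 6.30 × 0.14705 = 0.9264 W/m².)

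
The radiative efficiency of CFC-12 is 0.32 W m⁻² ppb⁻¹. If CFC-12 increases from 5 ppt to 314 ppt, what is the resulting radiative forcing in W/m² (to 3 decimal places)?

ΔF = 0.099 W/m²

CFC-12: Δ = 314 − 5 = 309 ppt = 0.309 ppb; ΔF = 0.32 × 0.309 = 0.0989 W/m².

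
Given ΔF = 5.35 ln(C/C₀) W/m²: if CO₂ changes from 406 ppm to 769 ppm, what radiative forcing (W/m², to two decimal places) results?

ΔF = 3.42 W/m²

CO₂: 5.35 × ln(769/406) = 5.35 × ln(1.89409) = 5.35 × 0.63874 = 3.4173 W/m².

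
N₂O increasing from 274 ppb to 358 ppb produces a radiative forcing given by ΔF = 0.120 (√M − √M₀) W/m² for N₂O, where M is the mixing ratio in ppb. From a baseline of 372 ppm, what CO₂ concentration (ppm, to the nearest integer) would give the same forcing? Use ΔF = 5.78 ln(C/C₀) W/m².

C ≈ 391 ppm

N₂O forcing: 0.120 × (√358 − √274) = 0.120 × (18.9209 − 16.5529) = 0.120 × 2.3680 = 0.28416 W/m².
Set 5.78 ln(C/372) = 0.28416: ln(C/372) = 0.28416/5.78 = 0.04916, so C = 372 × e^0.04916 = 372 × 1.05039 = 390.75 ppm.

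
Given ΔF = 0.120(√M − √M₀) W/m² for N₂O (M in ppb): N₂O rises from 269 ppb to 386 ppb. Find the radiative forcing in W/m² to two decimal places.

N₂O: 0.120 × (√386 − √269) = 0.120 × (19.6469 − 16.4012) = 0.120 × 3.2457 = 0.3895 W/m².

ΔF = 0.39 W/m²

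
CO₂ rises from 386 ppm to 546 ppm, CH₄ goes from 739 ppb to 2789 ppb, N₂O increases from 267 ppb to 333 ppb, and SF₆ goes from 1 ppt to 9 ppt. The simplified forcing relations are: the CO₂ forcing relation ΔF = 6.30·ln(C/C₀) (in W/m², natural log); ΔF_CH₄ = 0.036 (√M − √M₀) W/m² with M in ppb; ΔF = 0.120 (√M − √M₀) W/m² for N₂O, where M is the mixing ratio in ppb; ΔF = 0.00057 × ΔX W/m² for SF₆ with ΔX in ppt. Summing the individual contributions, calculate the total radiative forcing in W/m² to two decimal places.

ΔF = 3.34 W/m²

CO₂: 6.30 × ln(546/386) = 6.30 × ln(1.41451) = 6.30 × 0.34678 = 2.1847 W/m².
CH₄: 0.036 × (√2789 − √739) = 0.036 × (52.8110 − 27.1846) = 0.036 × 25.6264 = 0.9226 W/m².
N₂O: 0.120 × (√333 − √267) = 0.120 × (18.2483 − 16.3401) = 0.120 × 1.9082 = 0.2290 W/m².
SF₆: ΔF = 0.00057 × (9 − 1) = 0.00057 × 8 = 0.0046 W/m².
Total ΔF = 2.1847 + 0.9226 + 0.2290 + 0.0046 = 3.3409 W/m².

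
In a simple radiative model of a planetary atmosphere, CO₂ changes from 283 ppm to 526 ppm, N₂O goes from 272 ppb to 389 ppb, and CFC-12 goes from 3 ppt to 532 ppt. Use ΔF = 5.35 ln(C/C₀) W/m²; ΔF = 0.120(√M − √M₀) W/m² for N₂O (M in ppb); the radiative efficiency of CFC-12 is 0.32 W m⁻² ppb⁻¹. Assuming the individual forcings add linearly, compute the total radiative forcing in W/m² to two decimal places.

CO₂: 5.35 × ln(526/283) = 5.35 × ln(1.85866) = 5.35 × 0.61986 = 3.3163 W/m².
N₂O: 0.120 × (√389 − √272) = 0.120 × (19.7231 − 16.4924) = 0.120 × 3.2307 = 0.3877 W/m².
CFC-12: Δ = 532 − 3 = 529 ppt = 0.529 ppb; ΔF = 0.32 × 0.529 = 0.1693 W/m².
Total ΔF = 3.3163 + 0.3877 + 0.1693 = 3.8733 W/m².

ΔF = 3.87 W/m²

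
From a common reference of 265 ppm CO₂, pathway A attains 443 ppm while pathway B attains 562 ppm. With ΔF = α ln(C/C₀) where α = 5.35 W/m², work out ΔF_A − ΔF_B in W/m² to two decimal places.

ΔF_A = 5.35 ln(443/265) = 5.35 × 0.51384 = 2.7490 W/m².
ΔF_B = 5.35 ln(562/265) = 5.35 × 0.75177 = 4.0220 W/m².
Difference: 2.7490 − 4.0220 = -1.2730 W/m².

ΔF_A − ΔF_B = -1.27 W/m²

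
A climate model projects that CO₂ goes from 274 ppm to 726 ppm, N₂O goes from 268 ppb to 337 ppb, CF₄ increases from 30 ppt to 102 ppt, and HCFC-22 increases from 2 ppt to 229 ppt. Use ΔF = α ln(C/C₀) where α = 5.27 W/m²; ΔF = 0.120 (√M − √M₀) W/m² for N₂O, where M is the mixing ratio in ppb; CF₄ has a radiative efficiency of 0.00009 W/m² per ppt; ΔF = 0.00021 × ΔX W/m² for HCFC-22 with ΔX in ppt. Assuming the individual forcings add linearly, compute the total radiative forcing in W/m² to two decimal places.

CO₂: 5.27 × ln(726/274) = 5.27 × ln(2.64964) = 5.27 × 0.97442 = 5.1352 W/m².
N₂O: 0.120 × (√337 − √268) = 0.120 × (18.3576 − 16.3707) = 0.120 × 1.9869 = 0.2384 W/m².
CF₄: ΔF = 0.00009 × (102 − 30) = 0.00009 × 72 = 0.0065 W/m².
HCFC-22: ΔF = 0.00021 × (229 − 2) = 0.00021 × 227 = 0.0477 W/m².
Total ΔF = 5.1352 + 0.2384 + 0.0065 + 0.0477 = 5.4278 W/m².

ΔF = 5.43 W/m²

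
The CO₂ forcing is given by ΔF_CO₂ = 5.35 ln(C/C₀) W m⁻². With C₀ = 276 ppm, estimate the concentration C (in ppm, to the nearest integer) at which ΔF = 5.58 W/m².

C ≈ 783 ppm

Set 5.35 ln(C/276) = 5.58, so ln(C/276) = 5.58/5.35 = 1.04299.
Then C/276 = e^1.04299 = 2.83769, giving C = 276 × 2.83769 = 783.20 ppm.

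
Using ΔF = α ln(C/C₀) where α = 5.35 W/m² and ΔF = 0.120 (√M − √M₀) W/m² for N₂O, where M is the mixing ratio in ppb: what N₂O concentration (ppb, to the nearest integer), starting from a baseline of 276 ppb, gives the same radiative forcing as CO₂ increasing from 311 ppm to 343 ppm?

CO₂ forcing: 5.35 × ln(343/311) = 5.35 × 0.097938 = 0.52397 W/m².
Set 0.120(√M − √276) = 0.52397: √M = 0.52397/0.120 + √276 = 4.3664 + 16.6132 = 20.9796.
M = (20.9796)² = 440.14 ppb.

M ≈ 440 ppb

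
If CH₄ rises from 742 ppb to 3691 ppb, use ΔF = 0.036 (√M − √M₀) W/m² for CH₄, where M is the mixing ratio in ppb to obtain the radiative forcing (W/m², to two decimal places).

ΔF = 1.21 W/m²

CH₄: 0.036 × (√3691 − √742) = 0.036 × (60.7536 − 27.2397) = 0.036 × 33.5139 = 1.2065 W/m².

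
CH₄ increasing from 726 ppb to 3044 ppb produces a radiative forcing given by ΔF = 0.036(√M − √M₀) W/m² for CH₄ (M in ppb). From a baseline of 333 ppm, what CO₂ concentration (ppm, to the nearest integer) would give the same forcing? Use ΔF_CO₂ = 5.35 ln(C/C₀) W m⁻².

CH₄ forcing: 0.036 × (√3044 − √726) = 0.036 × (55.1725 − 26.9444) = 0.036 × 28.2281 = 1.01621 W/m².
Set 5.35 ln(C/333) = 1.01621: ln(C/333) = 1.01621/5.35 = 0.18995, so C = 333 × e^0.18995 = 333 × 1.20919 = 402.66 ppm.

C ≈ 403 ppm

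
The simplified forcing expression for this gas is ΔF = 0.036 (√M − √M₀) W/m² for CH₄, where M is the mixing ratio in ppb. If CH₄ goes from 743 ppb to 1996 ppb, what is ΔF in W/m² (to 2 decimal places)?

CH₄: 0.036 × (√1996 − √743) = 0.036 × (44.6766 − 27.2580) = 0.036 × 17.4186 = 0.6271 W/m².

ΔF = 0.63 W/m²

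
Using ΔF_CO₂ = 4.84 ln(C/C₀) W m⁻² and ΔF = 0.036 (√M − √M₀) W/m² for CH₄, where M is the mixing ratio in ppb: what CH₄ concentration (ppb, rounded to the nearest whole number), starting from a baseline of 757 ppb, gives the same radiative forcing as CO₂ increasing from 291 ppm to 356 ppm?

M ≈ 2983 ppb

CO₂ forcing: 4.84 × ln(356/291) = 4.84 × 0.201607 = 0.97578 W/m².
Set 0.036(√M − √757) = 0.97578: √M = 0.97578/0.036 + √757 = 27.1050 + 27.5136 = 54.6186.
M = (54.6186)² = 2983.19 ppb.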